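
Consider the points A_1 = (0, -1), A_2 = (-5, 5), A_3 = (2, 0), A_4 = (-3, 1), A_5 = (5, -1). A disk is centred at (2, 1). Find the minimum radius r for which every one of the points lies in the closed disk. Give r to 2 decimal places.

8.06

The required radius is the distance from (2, 1) to the farthest point.
Squared distances: 8, 65, 1, 25, 13.
Maximum is 65, attained at A_2.
r = √65 ≈ 8.06.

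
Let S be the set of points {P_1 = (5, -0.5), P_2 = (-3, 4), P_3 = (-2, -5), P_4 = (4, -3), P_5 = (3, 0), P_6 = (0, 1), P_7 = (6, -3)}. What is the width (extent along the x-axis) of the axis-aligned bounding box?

9

max x = 6, min x = -3, so width = 9.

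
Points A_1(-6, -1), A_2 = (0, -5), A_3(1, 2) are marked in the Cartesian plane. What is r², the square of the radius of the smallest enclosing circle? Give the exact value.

9425/529

Side lengths²: A_1A_2² = 52, A_1A_3² = 58, A_2A_3² = 50.
Since A_1A_3² = 58 < 52 + 50 = 102, the triangle is acute, so the smallest enclosing circle is the circumcircle.
Circumcentre = (-41/23, -27/23), r² = 9425/529.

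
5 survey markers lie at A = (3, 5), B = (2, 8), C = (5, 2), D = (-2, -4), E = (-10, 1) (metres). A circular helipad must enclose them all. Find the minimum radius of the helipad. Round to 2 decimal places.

7.53

By Welzl's lemma the MEC is supported by two points (diametrically opposite) or three points (on a circumcircle).
The minimum enclosing circle is determined by three boundary points: B, C, E.
Their circumcentre is (-157/62, 123/62) with r² = 109045/1922.
The farthest remaining point A is at distance² 76309/1922 ≤ 109045/1922.
r = √(109045/1922) ≈ 7.53.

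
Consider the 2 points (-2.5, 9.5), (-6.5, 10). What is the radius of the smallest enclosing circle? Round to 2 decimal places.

2.02

The smallest circle enclosing two points has them as diameter endpoints.
Centre = midpoint = (-4.5, 9.75); r² = |(-2.5, 9.5)−(-6.5, 10)|²/4 = 16.25/4 = 4.0625.
r = √(4.0625) ≈ 2.02.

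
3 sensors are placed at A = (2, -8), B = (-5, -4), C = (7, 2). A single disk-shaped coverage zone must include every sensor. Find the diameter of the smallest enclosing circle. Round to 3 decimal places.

13.437

Side lengths²: AB² = 65, AC² = 125, BC² = 180.
Since BC² = 180 < 125 + 65 = 190, the triangle is acute, so the smallest enclosing circle is the circumcircle.
Circumcentre = (7/6, -4/3), r² = 1625/36.
Diameter = 2r = 2√(1625/36) ≈ 13.437.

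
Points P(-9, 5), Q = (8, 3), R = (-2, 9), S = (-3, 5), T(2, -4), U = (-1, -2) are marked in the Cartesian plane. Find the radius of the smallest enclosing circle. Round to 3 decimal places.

By Welzl's lemma the MEC is supported by two points (diametrically opposite) or three points (on a circumcircle).
The farthest pair is P–Q with squared distance 293. The circle on this segment as diameter has centre (-0.5, 4) and r² = 293/4 = 73.25.
Check R: distance² to centre = 27.25 ≤ 73.25, so it lies inside.
All remaining points lie in this disk, and no smaller disk contains both endpoints, so this is the minimum enclosing circle.
r = √(73.25) ≈ 8.559.

8.559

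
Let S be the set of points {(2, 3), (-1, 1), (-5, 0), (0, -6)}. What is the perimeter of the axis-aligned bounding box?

32

Width = max x − min x = 2 − (-5) = 7.
Height = max y − min y = 3 − (-6) = 9.
Perimeter = 2(7 + 9) = 32.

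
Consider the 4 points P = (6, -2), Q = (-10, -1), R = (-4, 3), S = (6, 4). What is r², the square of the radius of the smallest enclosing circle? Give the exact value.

70.5244140625

By Welzl's lemma the MEC is supported by two points (diametrically opposite) or three points (on a circumcircle).
The minimum enclosing circle is determined by three boundary points: P, Q, S.
Their circumcentre is (-1.84375, 1) with r² = 70.5244140625.
The farthest remaining point R is at distance² 8.6494140625 ≤ 70.5244140625.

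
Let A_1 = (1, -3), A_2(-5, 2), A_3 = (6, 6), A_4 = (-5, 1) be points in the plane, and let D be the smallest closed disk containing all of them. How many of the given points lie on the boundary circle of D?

The minimum enclosing circle of a finite set is fixed by two of the points (as a diameter) or three (as a circumcircle).
The minimum enclosing circle is determined by three boundary points: A_1, A_3, A_4.
Their circumcentre is (26/37, 113/37) with r² = 50297/1369.
The farthest remaining point A_2 is at distance² 46042/1369 ≤ 50297/1369.
The points at distance exactly r from the centre are A_1, A_3, A_4 — 3 points.

3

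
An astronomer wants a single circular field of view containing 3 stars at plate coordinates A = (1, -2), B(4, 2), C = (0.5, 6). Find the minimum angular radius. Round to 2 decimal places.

Side lengths²: AB² = 25, AC² = 64.25, BC² = 28.25.
Since AC² = 64.25 ≥ 28.25 + 25 = 53.25, the angle opposite AC is not acute, so the smallest enclosing circle has AC as diameter.
Centre = midpoint of AC = (0.75, 2), r² = 64.25/4 = 16.0625.
r = √(16.0625) ≈ 4.01.

4.01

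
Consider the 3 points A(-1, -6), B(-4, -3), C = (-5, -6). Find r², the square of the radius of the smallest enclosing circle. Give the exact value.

5

Side lengths²: AB² = 18, AC² = 16, BC² = 10.
Since AB² = 18 < 16 + 10 = 26, the triangle is acute, so the smallest enclosing circle is the circumcircle.
Circumcentre = (-3, -5), r² = 5.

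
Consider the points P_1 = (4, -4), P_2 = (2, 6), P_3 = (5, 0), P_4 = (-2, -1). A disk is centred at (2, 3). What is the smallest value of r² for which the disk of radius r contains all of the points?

53

The required radius is the distance from (2, 3) to the farthest point.
Squared distances: 53, 9, 18, 32.
Maximum is 53, attained at P_1.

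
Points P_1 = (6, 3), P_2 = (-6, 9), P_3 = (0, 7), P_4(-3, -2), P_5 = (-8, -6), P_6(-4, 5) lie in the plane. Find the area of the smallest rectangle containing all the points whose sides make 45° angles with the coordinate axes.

207

In coordinates u = x + y, v = x − y the rectangle is axis-aligned; the map (x,y)→(u,v) scales areas by 2.
u-values: 9, 3, 7, -5, -14, 1; range = 9 − (-14) = 23.
v-values: 3, -15, -7, -1, -2, -9; range = 3 − (-15) = 18.
Area = (23 × 18) / 2 = 207.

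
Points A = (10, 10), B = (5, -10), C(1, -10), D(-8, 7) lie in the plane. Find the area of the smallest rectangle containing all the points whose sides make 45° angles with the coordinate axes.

435

In coordinates u = x + y, v = x − y the rectangle is axis-aligned; the map (x,y)→(u,v) scales areas by 2.
u-values: 20, -5, -9, -1; range = 20 − (-9) = 29.
v-values: 0, 15, 11, -15; range = 15 − (-15) = 30.
Area = (29 × 30) / 2 = 435.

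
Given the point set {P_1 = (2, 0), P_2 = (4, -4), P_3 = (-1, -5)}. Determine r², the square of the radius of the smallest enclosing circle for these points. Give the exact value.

Side lengths²: P_1P_2² = 20, P_1P_3² = 34, P_2P_3² = 26.
Since P_1P_3² = 34 < 26 + 20 = 46, the triangle is acute, so the smallest enclosing circle is the circumcircle.
Circumcentre = (13/11, -32/11), r² = 1105/121.

1105/121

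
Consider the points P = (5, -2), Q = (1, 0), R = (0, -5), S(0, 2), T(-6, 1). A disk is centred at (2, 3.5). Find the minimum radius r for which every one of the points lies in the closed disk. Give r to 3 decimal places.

8.732

The required radius is the distance from (2, 3.5) to the farthest point.
Squared distances: 39.25, 13.25, 76.25, 6.25, 70.25.
Maximum is 76.25, attained at R.
r = √(76.25) ≈ 8.732.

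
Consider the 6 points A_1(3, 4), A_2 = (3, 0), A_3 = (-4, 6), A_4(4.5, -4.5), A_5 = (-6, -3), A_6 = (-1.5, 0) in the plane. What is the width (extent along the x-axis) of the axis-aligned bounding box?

max x = 4.5, min x = -6, so width = 10.5.

10.5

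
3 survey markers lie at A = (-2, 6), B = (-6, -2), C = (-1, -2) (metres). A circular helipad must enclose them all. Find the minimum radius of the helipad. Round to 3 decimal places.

Side lengths²: AB² = 80, AC² = 65, BC² = 25.
Since AB² = 80 < 65 + 25 = 90, the triangle is acute, so the smallest enclosing circle is the circumcircle.
Circumcentre = (-3.5, 1.75), r² = 20.3125.
r = √(20.3125) ≈ 4.507.

4.507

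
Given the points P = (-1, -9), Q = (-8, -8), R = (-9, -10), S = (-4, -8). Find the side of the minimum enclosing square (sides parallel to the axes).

The bounding box has width 8 and height 2.
An axis-aligned square enclosing the set must have side ≥ max(width, height).
So the minimum side is max(8, 2) = 8.

8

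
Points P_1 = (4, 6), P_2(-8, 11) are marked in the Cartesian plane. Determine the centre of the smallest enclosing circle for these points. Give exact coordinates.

The smallest circle enclosing two points has them as diameter endpoints.
Centre = midpoint = (-2, 8.5); r² = |P_1P_2|²/4 = 169/4 = 42.25.
Centre = (-2, 8.5).

(-2, 8.5)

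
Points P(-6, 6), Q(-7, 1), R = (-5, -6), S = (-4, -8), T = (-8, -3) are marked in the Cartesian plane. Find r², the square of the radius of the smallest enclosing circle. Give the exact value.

50

By Welzl's lemma the MEC is supported by two points (diametrically opposite) or three points (on a circumcircle).
The farthest pair is P–S with squared distance 200. The circle on this segment as diameter has centre (-5, -1) and r² = 200/4 = 50.
Check Q: distance² to centre = 8 ≤ 50, so it lies inside.
All remaining points lie in this disk, and no smaller disk contains both endpoints, so this is the minimum enclosing circle.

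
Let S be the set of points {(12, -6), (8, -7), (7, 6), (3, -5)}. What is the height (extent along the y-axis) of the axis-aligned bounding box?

max y = 6, min y = -7, so height = 13.

13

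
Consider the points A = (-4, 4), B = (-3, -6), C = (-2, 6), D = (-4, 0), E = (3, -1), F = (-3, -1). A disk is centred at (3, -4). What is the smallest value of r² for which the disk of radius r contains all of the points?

The required radius is the distance from (3, -4) to the farthest point.
Squared distances: 113, 40, 125, 65, 9, 45.
Maximum is 125, attained at C.

125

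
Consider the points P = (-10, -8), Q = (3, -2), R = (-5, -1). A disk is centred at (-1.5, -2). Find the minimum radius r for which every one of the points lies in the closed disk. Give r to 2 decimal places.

10.40

The required radius is the distance from (-1.5, -2) to the farthest point.
Squared distances: 108.25, 20.25, 13.25.
Maximum is 108.25, attained at P.
r = √(108.25) ≈ 10.40.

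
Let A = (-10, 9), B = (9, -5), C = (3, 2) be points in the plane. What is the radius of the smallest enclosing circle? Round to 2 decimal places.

Side lengths²: AB² = 557, AC² = 218, BC² = 85.
Since AB² = 557 ≥ 218 + 85 = 303, the angle opposite AB is not acute, so the smallest enclosing circle has AB as diameter.
Centre = midpoint of AB = (-0.5, 2), r² = 557/4 = 139.25.
r = √(139.25) ≈ 11.80.

11.80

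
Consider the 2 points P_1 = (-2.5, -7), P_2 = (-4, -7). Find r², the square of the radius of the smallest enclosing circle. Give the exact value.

0.5625

The smallest circle enclosing two points has them as diameter endpoints.
Centre = midpoint = (-3.25, -7); r² = |P_1P_2|²/4 = 2.25/4 = 0.5625.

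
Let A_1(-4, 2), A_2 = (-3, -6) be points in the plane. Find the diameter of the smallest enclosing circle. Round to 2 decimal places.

8.06

The smallest circle enclosing two points has them as diameter endpoints.
Centre = midpoint = (-3.5, -2); r² = |A_1A_2|²/4 = 65/4 = 16.25.
Diameter = 2r = 2√(16.25) ≈ 8.06.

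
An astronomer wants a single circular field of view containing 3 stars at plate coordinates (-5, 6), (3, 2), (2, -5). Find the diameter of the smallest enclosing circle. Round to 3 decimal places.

Call the three points A, B, C in the order given.
Side lengths²: AB² = 80, AC² = 170, BC² = 50.
Since AC² = 170 ≥ 80 + 50 = 130, the angle opposite AC is not acute, so the smallest enclosing circle has AC as diameter.
Centre = midpoint of AC = (-1.5, 0.5), r² = 170/4 = 42.5.
Diameter = 2r = 2√(42.5) ≈ 13.038.

13.038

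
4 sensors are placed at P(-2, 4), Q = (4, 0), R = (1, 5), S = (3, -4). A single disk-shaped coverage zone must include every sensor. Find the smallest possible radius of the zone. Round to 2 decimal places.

By Welzl's lemma the MEC is supported by two points (diametrically opposite) or three points (on a circumcircle).
The minimum enclosing circle is determined by three boundary points: P, R, S.
Their circumcentre is (53/58, 15/58) with r² = 37825/1682.
The farthest remaining point Q is at distance² 16133/1682 ≤ 37825/1682.
r = √(37825/1682) ≈ 4.74.

4.74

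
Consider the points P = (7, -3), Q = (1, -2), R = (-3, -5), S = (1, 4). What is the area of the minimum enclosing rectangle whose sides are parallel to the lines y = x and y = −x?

In coordinates u = x + y, v = x − y the rectangle is axis-aligned; the map (x,y)→(u,v) scales areas by 2.
u-values: 4, -1, -8, 5; range = 5 − (-8) = 13.
v-values: 10, 3, 2, -3; range = 10 − (-3) = 13.
Area = (13 × 13) / 2 = 84.5.

84.5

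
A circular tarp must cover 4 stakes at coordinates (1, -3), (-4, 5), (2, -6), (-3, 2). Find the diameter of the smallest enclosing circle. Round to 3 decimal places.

12.530

By Welzl's lemma the MEC is supported by two points (diametrically opposite) or three points (on a circumcircle).
The farthest pair is (-4, 5)–(2, -6) with squared distance 157. The circle on this segment as diameter has centre (-1, -0.5) and r² = 157/4 = 39.25.
Check (1, -3): distance² to centre = 10.25 ≤ 39.25, so it lies inside.
All remaining points lie in this disk, and no smaller disk contains both endpoints, so this is the minimum enclosing circle.
Diameter = 2r = 2√(39.25) ≈ 12.530.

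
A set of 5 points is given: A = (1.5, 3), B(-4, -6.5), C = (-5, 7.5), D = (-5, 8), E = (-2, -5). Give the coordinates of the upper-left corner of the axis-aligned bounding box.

(-5, 8)

x-range [-5, 1.5], y-range [-6.5, 8].
The upper-left corner is (-5, 8).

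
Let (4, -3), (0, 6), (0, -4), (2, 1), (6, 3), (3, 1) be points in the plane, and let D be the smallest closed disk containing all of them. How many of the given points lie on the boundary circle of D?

The minimum enclosing circle is determined by three boundary points: (0, 6), (0, -4), (6, 3).
Their circumcentre is (1.25, 1) with r² = 26.5625.
The farthest remaining point (4, -3) is at distance² 23.5625 ≤ 26.5625.
The points at distance exactly r from the centre are (0, 6), (0, -4), (6, 3) — 3 points.

3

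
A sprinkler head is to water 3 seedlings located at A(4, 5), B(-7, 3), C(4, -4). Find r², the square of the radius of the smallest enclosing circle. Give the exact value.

Side lengths²: AB² = 125, AC² = 81, BC² = 170.
Since BC² = 170 < 125 + 81 = 206, the triangle is acute, so the smallest enclosing circle is the circumcircle.
Circumcentre = (-19/22, 0.5), r² = 10625/242.

10625/242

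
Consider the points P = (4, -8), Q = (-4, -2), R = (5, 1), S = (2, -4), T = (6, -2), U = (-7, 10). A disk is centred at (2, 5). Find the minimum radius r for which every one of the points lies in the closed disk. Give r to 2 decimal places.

The required radius is the distance from (2, 5) to the farthest point.
Squared distances: 173, 85, 25, 81, 65, 106.
Maximum is 173, attained at P.
r = √173 ≈ 13.15.

13.15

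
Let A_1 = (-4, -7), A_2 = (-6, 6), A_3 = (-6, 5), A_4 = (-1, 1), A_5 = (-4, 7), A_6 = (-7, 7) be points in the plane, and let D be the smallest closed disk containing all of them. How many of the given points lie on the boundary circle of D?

By Welzl's lemma the MEC is supported by two points (diametrically opposite) or three points (on a circumcircle).
The farthest pair is A_1–A_6 with squared distance 205. The circle on this segment as diameter has centre (-5.5, 0) and r² = 205/4 = 51.25.
Check A_2: distance² to centre = 36.25 ≤ 51.25, so it lies inside.
All remaining points lie in this disk, and no smaller disk contains both endpoints, so this is the minimum enclosing circle.
The points at distance exactly r from the centre are A_1, A_5, A_6 — 3 points.

3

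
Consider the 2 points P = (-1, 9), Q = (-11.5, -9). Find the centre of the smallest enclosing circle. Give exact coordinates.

(-6.25, 0)

The smallest circle enclosing two points has them as diameter endpoints.
Centre = midpoint = (-6.25, 0); r² = |PQ|²/4 = 434.25/4 = 108.5625.
Centre = (-6.25, 0).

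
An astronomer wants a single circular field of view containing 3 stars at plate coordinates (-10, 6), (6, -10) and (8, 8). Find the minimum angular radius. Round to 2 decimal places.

Call the three points A, B, C in the order given.
Side lengths²: AB² = 512, AC² = 328, BC² = 328.
Since AB² = 512 < 328 + 328 = 656, the triangle is acute, so the smallest enclosing circle is the circumcircle.
Circumcentre = (-0.2, -0.2), r² = 134.48.
r = √(134.48) ≈ 11.60.

11.60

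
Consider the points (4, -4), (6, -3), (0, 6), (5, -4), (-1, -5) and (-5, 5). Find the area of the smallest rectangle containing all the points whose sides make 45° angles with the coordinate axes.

114

In coordinates u = x + y, v = x − y the rectangle is axis-aligned; the map (x,y)→(u,v) scales areas by 2.
u-values: 0, 3, 6, 1, -6, 0; range = 6 − (-6) = 12.
v-values: 8, 9, -6, 9, 4, -10; range = 9 − (-10) = 19.
Area = (12 × 19) / 2 = 114.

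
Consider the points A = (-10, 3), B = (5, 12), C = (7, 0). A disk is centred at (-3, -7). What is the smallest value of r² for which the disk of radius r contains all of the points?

The required radius is the distance from (-3, -7) to the farthest point.
Squared distances: 149, 425, 149.
Maximum is 425, attained at B.

425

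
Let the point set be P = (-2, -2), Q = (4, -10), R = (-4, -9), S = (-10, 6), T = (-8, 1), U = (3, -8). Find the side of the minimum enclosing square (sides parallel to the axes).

The bounding box has width 14 and height 16.
An axis-aligned square enclosing the set must have side ≥ max(width, height).
So the minimum side is max(14, 16) = 16.

16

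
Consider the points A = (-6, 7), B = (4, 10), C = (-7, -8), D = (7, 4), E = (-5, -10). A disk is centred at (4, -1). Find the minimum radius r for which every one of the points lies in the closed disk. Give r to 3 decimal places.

The required radius is the distance from (4, -1) to the farthest point.
Squared distances: 164, 121, 170, 34, 162.
Maximum is 170, attained at C.
r = √170 ≈ 13.038.

13.038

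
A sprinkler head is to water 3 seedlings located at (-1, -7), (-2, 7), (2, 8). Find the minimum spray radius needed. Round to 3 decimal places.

7.649

Call the three points A, B, C in the order given.
Side lengths²: AB² = 197, AC² = 234, BC² = 17.
Since AC² = 234 ≥ 197 + 17 = 214, the angle opposite AC is not acute, so the smallest enclosing circle has AC as diameter.
Centre = midpoint of AC = (0.5, 0.5), r² = 234/4 = 58.5.
r = √(58.5) ≈ 7.649.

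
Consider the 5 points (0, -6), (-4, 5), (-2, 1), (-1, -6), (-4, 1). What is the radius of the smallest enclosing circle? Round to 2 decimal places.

5.85

A smallest enclosing disk is always determined by at most three of the input points on its boundary.
The farthest pair is (0, -6)–(-4, 5) with squared distance 137. The circle on this segment as diameter has centre (-2, -0.5) and r² = 137/4 = 34.25.
Check (-2, 1): distance² to centre = 2.25 ≤ 34.25, so it lies inside.
All remaining points lie in this disk, and no smaller disk contains both endpoints, so this is the minimum enclosing circle.
r = √(34.25) ≈ 5.85.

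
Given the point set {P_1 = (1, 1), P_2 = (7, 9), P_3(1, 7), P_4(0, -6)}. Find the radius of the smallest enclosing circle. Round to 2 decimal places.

The minimum enclosing circle of a finite set is fixed by two of the points (as a diameter) or three (as a circumcircle).
The farthest pair is P_2–P_4 with squared distance 274. The circle on this segment as diameter has centre (3.5, 1.5) and r² = 274/4 = 68.5.
Check P_1: distance² to centre = 6.5 ≤ 68.5, so it lies inside.
All remaining points lie in this disk, and no smaller disk contains both endpoints, so this is the minimum enclosing circle.
r = √(68.5) ≈ 8.28.

8.28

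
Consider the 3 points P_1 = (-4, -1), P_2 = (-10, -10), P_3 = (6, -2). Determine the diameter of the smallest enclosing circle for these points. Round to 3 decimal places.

17.889

Side lengths²: P_1P_2² = 117, P_1P_3² = 101, P_2P_3² = 320.
Since P_2P_3² = 320 ≥ 117 + 101 = 218, the angle opposite P_2P_3 is not acute, so the smallest enclosing circle has P_2P_3 as diameter.
Centre = midpoint of P_2P_3 = (-2, -6), r² = 320/4 = 80.
Diameter = 2r = 2√80 ≈ 17.889.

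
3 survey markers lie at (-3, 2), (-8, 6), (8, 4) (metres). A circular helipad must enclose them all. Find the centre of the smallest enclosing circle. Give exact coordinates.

Call the three points A, B, C in the order given.
Side lengths²: AB² = 41, AC² = 125, BC² = 260.
Since BC² = 260 ≥ 125 + 41 = 166, the angle opposite BC is not acute, so the smallest enclosing circle has BC as diameter.
Centre = midpoint of BC = (0, 5), r² = 260/4 = 65.
Centre = (0, 5).

(0, 5)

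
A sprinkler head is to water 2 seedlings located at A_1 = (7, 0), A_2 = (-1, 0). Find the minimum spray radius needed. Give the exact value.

4

The smallest circle enclosing two points has them as diameter endpoints.
Centre = midpoint = (3, 0); r² = |A_1A_2|²/4 = 64/4 = 16.
r = √16 = 4.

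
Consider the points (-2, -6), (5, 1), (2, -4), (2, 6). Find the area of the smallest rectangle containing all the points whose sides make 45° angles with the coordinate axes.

In coordinates u = x + y, v = x − y the rectangle is axis-aligned; the map (x,y)→(u,v) scales areas by 2.
u-values: -8, 6, -2, 8; range = 8 − (-8) = 16.
v-values: 4, 4, 6, -4; range = 6 − (-4) = 10.
Area = (16 × 10) / 2 = 80.

80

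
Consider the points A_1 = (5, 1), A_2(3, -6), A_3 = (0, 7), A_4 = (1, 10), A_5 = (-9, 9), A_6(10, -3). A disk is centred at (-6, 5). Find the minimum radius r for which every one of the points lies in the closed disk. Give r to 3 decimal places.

The required radius is the distance from (-6, 5) to the farthest point.
Squared distances: 137, 202, 40, 74, 25, 320.
Maximum is 320, attained at A_6.
r = √320 ≈ 17.889.

17.889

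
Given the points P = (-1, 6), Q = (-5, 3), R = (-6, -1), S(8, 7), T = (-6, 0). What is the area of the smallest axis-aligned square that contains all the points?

196

The bounding box has width 14 and height 8.
An axis-aligned square enclosing the set must have side ≥ max(width, height).
So the minimum side is max(14, 8) = 14.
Area = 14² = 196.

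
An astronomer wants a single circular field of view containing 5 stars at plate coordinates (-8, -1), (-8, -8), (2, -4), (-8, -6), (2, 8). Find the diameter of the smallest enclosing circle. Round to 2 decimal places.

By Welzl's lemma the MEC is supported by two points (diametrically opposite) or three points (on a circumcircle).
The farthest pair is (-8, -8)–(2, 8) with squared distance 356. The circle on this segment as diameter has centre (-3, 0) and r² = 356/4 = 89.
Check (-8, -1): distance² to centre = 26 ≤ 89, so it lies inside.
All remaining points lie in this disk, and no smaller disk contains both endpoints, so this is the minimum enclosing circle.
Diameter = 2r = 2√89 ≈ 18.87.

18.87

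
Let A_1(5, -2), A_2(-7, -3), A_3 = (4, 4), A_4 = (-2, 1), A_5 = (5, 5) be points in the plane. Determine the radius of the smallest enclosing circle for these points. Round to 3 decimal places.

7.211

The farthest pair is A_2–A_5 with squared distance 208. The circle on this segment as diameter has centre (-1, 1) and r² = 208/4 = 52.
Check A_1: distance² to centre = 45 ≤ 52, so it lies inside.
All remaining points lie in this disk, and no smaller disk contains both endpoints, so this is the minimum enclosing circle.
r = √52 ≈ 7.211.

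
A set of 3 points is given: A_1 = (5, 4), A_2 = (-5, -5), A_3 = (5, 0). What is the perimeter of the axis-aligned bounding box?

Width = max x − min x = 5 − (-5) = 10.
Height = max y − min y = 4 − (-5) = 9.
Perimeter = 2(10 + 9) = 38.

38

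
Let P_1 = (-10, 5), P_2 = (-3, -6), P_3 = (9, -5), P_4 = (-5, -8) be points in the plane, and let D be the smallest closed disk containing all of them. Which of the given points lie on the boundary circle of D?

P_1, P_3

The farthest pair is P_1–P_3 with squared distance 461. The circle on this segment as diameter has centre (-0.5, 0) and r² = 461/4 = 115.25.
Check P_2: distance² to centre = 42.25 ≤ 115.25, so it lies inside.
All remaining points lie in this disk, and no smaller disk contains both endpoints, so this is the minimum enclosing circle.
The points at distance exactly r from the centre are P_1, P_3 — 2 points.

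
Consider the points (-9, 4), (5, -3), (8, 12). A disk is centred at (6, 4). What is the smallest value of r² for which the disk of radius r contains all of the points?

225

The required radius is the distance from (6, 4) to the farthest point.
Squared distances: 225, 50, 68.
Maximum is 225, attained at (-9, 4).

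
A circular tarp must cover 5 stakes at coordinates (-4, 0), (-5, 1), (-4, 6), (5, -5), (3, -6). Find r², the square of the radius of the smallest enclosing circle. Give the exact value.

50.5

The farthest pair is (-4, 6)–(5, -5) with squared distance 202. The circle on this segment as diameter has centre (0.5, 0.5) and r² = 202/4 = 50.5.
Check (-4, 0): distance² to centre = 20.5 ≤ 50.5, so it lies inside.
All remaining points lie in this disk, and no smaller disk contains both endpoints, so this is the minimum enclosing circle.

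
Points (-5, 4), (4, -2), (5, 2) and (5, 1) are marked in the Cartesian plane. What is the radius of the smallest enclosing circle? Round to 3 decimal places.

A smallest enclosing disk is always determined by at most three of the input points on its boundary.
The minimum enclosing circle is determined by three boundary points: (-5, 4), (4, -2), (5, 2).
Their circumcentre is (-5/14, 17/14) with r² = 2873/98.
The farthest remaining point (5, 1) is at distance² 2817/98 ≤ 2873/98.
r = √(2873/98) ≈ 5.414.

5.414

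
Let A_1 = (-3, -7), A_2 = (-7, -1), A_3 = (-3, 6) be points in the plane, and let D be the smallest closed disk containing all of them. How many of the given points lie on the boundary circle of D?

2

Side lengths²: A_1A_2² = 52, A_1A_3² = 169, A_2A_3² = 65.
Since A_1A_3² = 169 ≥ 65 + 52 = 117, the angle opposite A_1A_3 is not acute, so the smallest enclosing circle has A_1A_3 as diameter.
Centre = midpoint of A_1A_3 = (-3, -0.5), r² = 169/4 = 42.25.
The points at distance exactly r from the centre are A_1, A_3 — 2 points.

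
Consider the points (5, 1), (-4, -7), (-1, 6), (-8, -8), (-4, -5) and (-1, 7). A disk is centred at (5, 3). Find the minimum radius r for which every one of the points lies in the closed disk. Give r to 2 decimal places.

17.03

The required radius is the distance from (5, 3) to the farthest point.
Squared distances: 4, 181, 45, 290, 145, 52.
Maximum is 290, attained at (-8, -8).
r = √290 ≈ 17.03.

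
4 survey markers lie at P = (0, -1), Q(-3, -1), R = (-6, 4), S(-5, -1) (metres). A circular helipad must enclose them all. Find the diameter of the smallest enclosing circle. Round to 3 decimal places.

7.810

By Welzl's lemma the MEC is supported by two points (diametrically opposite) or three points (on a circumcircle).
The farthest pair is P–R with squared distance 61. The circle on this segment as diameter has centre (-3, 1.5) and r² = 61/4 = 15.25.
Check Q: distance² to centre = 6.25 ≤ 15.25, so it lies inside.
All remaining points lie in this disk, and no smaller disk contains both endpoints, so this is the minimum enclosing circle.
Diameter = 2r = 2√(15.25) ≈ 7.810.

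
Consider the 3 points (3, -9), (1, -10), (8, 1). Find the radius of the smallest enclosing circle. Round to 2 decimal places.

6.52

Call the three points A, B, C in the order given.
Side lengths²: AB² = 5, AC² = 125, BC² = 170.
Since BC² = 170 ≥ 125 + 5 = 130, the angle opposite BC is not acute, so the smallest enclosing circle has BC as diameter.
Centre = midpoint of BC = (4.5, -4.5), r² = 170/4 = 42.5.
r = √(42.5) ≈ 6.52.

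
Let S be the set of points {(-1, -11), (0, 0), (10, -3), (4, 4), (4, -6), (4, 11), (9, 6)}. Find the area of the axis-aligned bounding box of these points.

242

x ranges over [-1, 10], width 11.
y ranges over [-11, 11], height 22.
Area = 11 × 22 = 242.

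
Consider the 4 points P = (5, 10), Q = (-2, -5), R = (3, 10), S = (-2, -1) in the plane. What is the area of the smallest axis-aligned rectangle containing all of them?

x ranges over [-2, 5], width 7.
y ranges over [-5, 10], height 15.
Area = 7 × 15 = 105.

105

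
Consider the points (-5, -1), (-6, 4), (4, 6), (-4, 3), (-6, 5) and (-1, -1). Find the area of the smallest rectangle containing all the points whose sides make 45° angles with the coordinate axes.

In coordinates u = x + y, v = x − y the rectangle is axis-aligned; the map (x,y)→(u,v) scales areas by 2.
u-values: -6, -2, 10, -1, -1, -2; range = 10 − (-6) = 16.
v-values: -4, -10, -2, -7, -11, 0; range = 0 − (-11) = 11.
Area = (16 × 11) / 2 = 88.

88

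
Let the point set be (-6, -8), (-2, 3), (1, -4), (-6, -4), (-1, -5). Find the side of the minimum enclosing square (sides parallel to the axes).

11

The bounding box has width 7 and height 11.
An axis-aligned square enclosing the set must have side ≥ max(width, height).
So the minimum side is max(7, 11) = 11.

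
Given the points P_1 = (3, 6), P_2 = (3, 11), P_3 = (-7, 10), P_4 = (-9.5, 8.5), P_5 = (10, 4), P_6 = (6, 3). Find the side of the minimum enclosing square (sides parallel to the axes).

The bounding box has width 19.5 and height 8.
An axis-aligned square enclosing the set must have side ≥ max(width, height).
So the minimum side is max(19.5, 8) = 19.5.

19.5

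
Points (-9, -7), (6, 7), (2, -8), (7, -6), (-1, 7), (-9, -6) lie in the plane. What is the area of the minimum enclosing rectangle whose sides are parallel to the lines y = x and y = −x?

304.5

In coordinates u = x + y, v = x − y the rectangle is axis-aligned; the map (x,y)→(u,v) scales areas by 2.
u-values: -16, 13, -6, 1, 6, -15; range = 13 − (-16) = 29.
v-values: -2, -1, 10, 13, -8, -3; range = 13 − (-8) = 21.
Area = (29 × 21) / 2 = 304.5.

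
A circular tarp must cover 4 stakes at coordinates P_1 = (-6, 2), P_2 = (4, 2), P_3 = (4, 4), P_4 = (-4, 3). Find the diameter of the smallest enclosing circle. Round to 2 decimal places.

The minimum enclosing circle of a finite set is fixed by two of the points (as a diameter) or three (as a circumcircle).
The farthest pair is P_1–P_3 with squared distance 104. The circle on this segment as diameter has centre (-1, 3) and r² = 104/4 = 26.
Check P_2: distance² to centre = 26 ≤ 26, so it lies inside.
All remaining points lie in this disk, and no smaller disk contains both endpoints, so this is the minimum enclosing circle.
Diameter = 2r = 2√26 ≈ 10.20.

10.20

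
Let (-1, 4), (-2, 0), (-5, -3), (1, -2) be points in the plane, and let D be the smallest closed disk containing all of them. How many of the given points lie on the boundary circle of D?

3

The minimum enclosing circle of a finite set is fixed by two of the points (as a diameter) or three (as a circumcircle).
The minimum enclosing circle is determined by three boundary points: (-1, 4), (-5, -3), (1, -2).
Their circumcentre is (-93/38, 7/38) with r² = 12025/722.
The farthest remaining point (-2, 0) is at distance² 169/722 ≤ 12025/722.
The points at distance exactly r from the centre are (-1, 4), (-5, -3), (1, -2) — 3 points.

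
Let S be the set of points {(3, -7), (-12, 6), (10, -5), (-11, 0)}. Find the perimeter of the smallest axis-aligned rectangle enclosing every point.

70

Width = max x − min x = 10 − (-12) = 22.
Height = max y − min y = 6 − (-7) = 13.
Perimeter = 2(22 + 13) = 70.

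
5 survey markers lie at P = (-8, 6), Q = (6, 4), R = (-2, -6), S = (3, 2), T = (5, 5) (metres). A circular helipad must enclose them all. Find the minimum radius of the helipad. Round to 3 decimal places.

7.788

By Welzl's lemma the MEC is supported by two points (diametrically opposite) or three points (on a circumcircle).
The minimum enclosing circle is determined by three boundary points: P, Q, R.
Their circumcentre is (-19/13, 23/13) with r² = 10250/169.
The farthest remaining point T is at distance² 8820/169 ≤ 10250/169.
r = √(10250/169) ≈ 7.788.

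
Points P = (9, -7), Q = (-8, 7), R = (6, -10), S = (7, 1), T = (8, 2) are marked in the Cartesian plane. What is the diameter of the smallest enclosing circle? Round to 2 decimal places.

22.13

The minimum enclosing circle of a finite set is fixed by two of the points (as a diameter) or three (as a circumcircle).
The minimum enclosing circle is determined by three boundary points: P, Q, R.
Their circumcentre is (-11/62, -51/62) with r² = 235225/1922.
The farthest remaining point T is at distance² 143837/1922 ≤ 235225/1922.
Diameter = 2r = 2√(235225/1922) ≈ 22.13.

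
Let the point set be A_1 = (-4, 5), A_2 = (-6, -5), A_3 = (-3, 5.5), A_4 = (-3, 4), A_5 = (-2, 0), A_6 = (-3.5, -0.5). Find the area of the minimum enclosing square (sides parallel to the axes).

The bounding box has width 4 and height 10.5.
An axis-aligned square enclosing the set must have side ≥ max(width, height).
So the minimum side is max(4, 10.5) = 10.5.
Area = 10.5² = 110.25.

110.25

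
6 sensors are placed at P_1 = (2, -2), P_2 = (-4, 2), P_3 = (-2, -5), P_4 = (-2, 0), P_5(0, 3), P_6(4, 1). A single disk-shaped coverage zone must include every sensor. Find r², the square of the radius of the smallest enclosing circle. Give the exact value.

The minimum enclosing circle of a finite set is fixed by two of the points (as a diameter) or three (as a circumcircle).
The minimum enclosing circle is determined by three boundary points: P_2, P_3, P_6.
Their circumcentre is (-5/18, -13/18) with r² = 3445/162.
The farthest remaining point P_5 is at distance² 2257/162 ≤ 3445/162.

3445/162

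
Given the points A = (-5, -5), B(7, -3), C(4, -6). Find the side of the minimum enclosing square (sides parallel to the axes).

The bounding box has width 12 and height 3.
An axis-aligned square enclosing the set must have side ≥ max(width, height).
So the minimum side is max(12, 3) = 12.

12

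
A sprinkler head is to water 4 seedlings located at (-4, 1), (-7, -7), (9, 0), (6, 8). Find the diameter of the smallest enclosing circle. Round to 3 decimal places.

By Welzl's lemma the MEC is supported by two points (diametrically opposite) or three points (on a circumcircle).
The farthest pair is (-7, -7)–(6, 8) with squared distance 394. The circle on this segment as diameter has centre (-0.5, 0.5) and r² = 394/4 = 98.5.
Check (-4, 1): distance² to centre = 12.5 ≤ 98.5, so it lies inside.
All remaining points lie in this disk, and no smaller disk contains both endpoints, so this is the minimum enclosing circle.
Diameter = 2r = 2√(98.5) ≈ 19.849.

19.849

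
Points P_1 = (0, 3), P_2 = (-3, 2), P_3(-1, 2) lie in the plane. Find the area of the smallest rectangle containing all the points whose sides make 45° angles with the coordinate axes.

In coordinates u = x + y, v = x − y the rectangle is axis-aligned; the map (x,y)→(u,v) scales areas by 2.
u-values: 3, -1, 1; range = 3 − (-1) = 4.
v-values: -3, -5, -3; range = -3 − (-5) = 2.
Area = (4 × 2) / 2 = 4.

4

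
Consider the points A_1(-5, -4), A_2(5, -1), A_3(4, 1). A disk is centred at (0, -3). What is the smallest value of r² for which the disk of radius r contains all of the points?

32

The required radius is the distance from (0, -3) to the farthest point.
Squared distances: 26, 29, 32.
Maximum is 32, attained at A_3.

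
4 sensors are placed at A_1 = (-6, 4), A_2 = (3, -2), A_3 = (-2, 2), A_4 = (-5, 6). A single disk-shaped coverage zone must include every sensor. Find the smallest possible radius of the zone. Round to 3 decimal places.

5.657

A smallest enclosing disk is always determined by at most three of the input points on its boundary.
The farthest pair is A_2–A_4 with squared distance 128. The circle on this segment as diameter has centre (-1, 2) and r² = 128/4 = 32.
Check A_1: distance² to centre = 29 ≤ 32, so it lies inside.
All remaining points lie in this disk, and no smaller disk contains both endpoints, so this is the minimum enclosing circle.
r = √32 ≈ 5.657.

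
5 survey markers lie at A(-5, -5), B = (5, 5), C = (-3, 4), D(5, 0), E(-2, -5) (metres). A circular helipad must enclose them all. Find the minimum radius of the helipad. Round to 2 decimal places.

By Welzl's lemma the MEC is supported by two points (diametrically opposite) or three points (on a circumcircle).
The farthest pair is A–B with squared distance 200. The circle on this segment as diameter has centre (0, 0) and r² = 200/4 = 50.
Check C: distance² to centre = 25 ≤ 50, so it lies inside.
All remaining points lie in this disk, and no smaller disk contains both endpoints, so this is the minimum enclosing circle.
r = √50 ≈ 7.07.

7.07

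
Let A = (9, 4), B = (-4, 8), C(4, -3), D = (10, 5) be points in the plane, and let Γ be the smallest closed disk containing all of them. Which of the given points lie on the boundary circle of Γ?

The minimum enclosing circle is determined by three boundary points: B, C, D.
Their circumcentre is (33/13, 113/26) with r² = 37925/676.
The farthest remaining point A is at distance² 28305/676 ≤ 37925/676.
The points at distance exactly r from the centre are B, C, D — 3 points.

B, C, D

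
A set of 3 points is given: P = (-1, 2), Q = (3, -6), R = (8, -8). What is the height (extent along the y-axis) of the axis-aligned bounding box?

10

max y = 2, min y = -8, so height = 10.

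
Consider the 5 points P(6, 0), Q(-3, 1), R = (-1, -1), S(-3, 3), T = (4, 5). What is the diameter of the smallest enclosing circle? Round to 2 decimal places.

9.49

The minimum enclosing circle of a finite set is fixed by two of the points (as a diameter) or three (as a circumcircle).
The farthest pair is P–S with squared distance 90. The circle on this segment as diameter has centre (1.5, 1.5) and r² = 90/4 = 22.5.
Check Q: distance² to centre = 20.5 ≤ 22.5, so it lies inside.
All remaining points lie in this disk, and no smaller disk contains both endpoints, so this is the minimum enclosing circle.
Diameter = 2r = 2√(22.5) ≈ 9.49.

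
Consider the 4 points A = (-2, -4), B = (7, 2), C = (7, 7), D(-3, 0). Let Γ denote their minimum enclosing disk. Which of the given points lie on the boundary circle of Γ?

A, C

The minimum enclosing circle of a finite set is fixed by two of the points (as a diameter) or three (as a circumcircle).
The farthest pair is A–C with squared distance 202. The circle on this segment as diameter has centre (2.5, 1.5) and r² = 202/4 = 50.5.
Check B: distance² to centre = 20.5 ≤ 50.5, so it lies inside.
All remaining points lie in this disk, and no smaller disk contains both endpoints, so this is the minimum enclosing circle.
The points at distance exactly r from the centre are A, C — 2 points.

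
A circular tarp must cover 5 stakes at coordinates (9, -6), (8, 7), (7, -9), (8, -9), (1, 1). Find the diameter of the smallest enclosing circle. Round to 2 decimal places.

16.03

The farthest pair is (8, 7)–(7, -9) with squared distance 257. The circle on this segment as diameter has centre (7.5, -1) and r² = 257/4 = 64.25.
Check (9, -6): distance² to centre = 27.25 ≤ 64.25, so it lies inside.
All remaining points lie in this disk, and no smaller disk contains both endpoints, so this is the minimum enclosing circle.
Diameter = 2r = 2√(64.25) ≈ 16.03.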